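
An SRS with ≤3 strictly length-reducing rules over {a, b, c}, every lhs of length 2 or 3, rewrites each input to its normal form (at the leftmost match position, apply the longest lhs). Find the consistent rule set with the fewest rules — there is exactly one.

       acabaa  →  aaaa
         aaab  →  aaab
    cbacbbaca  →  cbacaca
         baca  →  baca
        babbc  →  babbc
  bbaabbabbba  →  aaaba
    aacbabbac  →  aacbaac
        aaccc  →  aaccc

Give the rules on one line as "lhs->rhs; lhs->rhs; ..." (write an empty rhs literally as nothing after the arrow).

  | acabaa => aaaa
  | aaab
  | cbacbbaca => cbacaca
  | baca

bba->a; cab->a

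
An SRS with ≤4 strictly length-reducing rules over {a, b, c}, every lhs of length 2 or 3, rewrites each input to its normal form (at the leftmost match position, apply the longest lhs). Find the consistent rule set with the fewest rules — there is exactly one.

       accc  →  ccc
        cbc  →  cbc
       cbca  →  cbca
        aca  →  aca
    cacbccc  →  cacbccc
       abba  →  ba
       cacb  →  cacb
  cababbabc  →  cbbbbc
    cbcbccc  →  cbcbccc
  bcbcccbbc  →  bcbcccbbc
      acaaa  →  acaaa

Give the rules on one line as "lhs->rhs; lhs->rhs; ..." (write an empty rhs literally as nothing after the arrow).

  | accc => ccc
  | cbc
  | cbca
  | aca

ab->; aba->bb; acc->cc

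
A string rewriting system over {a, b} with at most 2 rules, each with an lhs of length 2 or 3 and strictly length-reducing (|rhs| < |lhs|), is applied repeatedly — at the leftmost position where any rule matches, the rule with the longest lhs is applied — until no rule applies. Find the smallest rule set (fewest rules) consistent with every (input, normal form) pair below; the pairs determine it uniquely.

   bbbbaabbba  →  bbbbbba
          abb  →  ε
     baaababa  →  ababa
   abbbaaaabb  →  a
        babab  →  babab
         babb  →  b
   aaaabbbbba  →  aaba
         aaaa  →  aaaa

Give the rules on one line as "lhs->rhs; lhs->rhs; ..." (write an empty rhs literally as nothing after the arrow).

  | bbbbaabbba => bbbbbba
  | abb => ε
  | baaababa => ababa
  | abbbaaaabb => baaaabb => aabb => a

abb->; baa->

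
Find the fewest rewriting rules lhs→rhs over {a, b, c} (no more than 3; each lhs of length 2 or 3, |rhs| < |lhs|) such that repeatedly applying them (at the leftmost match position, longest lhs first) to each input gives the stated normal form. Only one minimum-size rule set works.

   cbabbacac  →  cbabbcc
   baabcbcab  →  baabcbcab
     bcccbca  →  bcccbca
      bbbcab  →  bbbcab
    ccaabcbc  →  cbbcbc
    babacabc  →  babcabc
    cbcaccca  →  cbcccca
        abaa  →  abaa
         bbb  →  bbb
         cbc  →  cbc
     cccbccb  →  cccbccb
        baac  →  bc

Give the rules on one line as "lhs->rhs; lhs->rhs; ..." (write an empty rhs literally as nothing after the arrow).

ac->c; caa->b

  | cbabbacac => cbabbcac => cbabbcc
  | baabcbcab
  | bcccbca
  | bbbcab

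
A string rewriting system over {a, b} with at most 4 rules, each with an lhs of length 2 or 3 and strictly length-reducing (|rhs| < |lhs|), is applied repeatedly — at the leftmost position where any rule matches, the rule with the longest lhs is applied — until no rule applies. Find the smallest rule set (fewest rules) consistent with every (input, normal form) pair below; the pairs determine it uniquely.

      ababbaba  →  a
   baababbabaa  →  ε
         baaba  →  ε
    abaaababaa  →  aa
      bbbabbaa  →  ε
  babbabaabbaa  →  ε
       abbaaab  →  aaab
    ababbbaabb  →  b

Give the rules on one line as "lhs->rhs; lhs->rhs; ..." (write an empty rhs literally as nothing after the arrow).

abb->; ba->; baa->; bb->b

  | ababbaba => abbaba => aba => a
  | baababbabaa => babbabaa => bbabaa => babaa => baa => ε
  | baaba => ba => ε
  | abaaababaa => aababaa => aabaa => aa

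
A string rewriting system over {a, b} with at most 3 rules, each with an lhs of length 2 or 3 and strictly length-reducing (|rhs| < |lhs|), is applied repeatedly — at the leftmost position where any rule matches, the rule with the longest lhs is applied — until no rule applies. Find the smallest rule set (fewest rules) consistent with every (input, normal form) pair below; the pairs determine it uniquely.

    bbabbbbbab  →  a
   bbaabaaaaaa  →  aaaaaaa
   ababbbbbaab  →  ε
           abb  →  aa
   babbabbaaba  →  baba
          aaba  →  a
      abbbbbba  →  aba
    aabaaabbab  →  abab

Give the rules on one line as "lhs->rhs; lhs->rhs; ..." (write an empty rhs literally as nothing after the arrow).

  | bbabbbbbab => aabbbbbab => bbbbab => abbab => aaab => a
  | bbaabaaaaaa => aaabaaaaaa => aaaaaaa
  | ababbbbbaab => abaabbbaab => abbbaab => aabaab => aab => ε
  | abb => aa

aab->; bb->a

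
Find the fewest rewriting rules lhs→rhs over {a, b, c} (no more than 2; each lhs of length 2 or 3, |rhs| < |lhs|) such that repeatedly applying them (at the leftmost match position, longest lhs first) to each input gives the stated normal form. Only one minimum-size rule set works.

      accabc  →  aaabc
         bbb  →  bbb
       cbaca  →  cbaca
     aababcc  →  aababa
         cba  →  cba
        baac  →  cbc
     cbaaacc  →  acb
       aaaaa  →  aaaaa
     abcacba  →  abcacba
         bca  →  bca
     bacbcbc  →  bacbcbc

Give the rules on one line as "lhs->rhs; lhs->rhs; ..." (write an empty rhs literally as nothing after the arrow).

  | accabc => aaabc
  | bbb
  | cbaca
  | aababcc => aababa

baa->cb; cc->a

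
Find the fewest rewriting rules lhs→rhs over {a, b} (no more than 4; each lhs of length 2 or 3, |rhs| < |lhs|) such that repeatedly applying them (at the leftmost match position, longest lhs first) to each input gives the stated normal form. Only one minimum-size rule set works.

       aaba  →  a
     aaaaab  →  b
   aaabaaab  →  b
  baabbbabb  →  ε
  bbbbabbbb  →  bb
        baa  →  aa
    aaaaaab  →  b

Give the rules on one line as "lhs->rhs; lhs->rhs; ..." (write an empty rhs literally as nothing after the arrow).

  | aaba => aba => ba => a
  | aaaaab => aaaab => aaab => aab => ab => b
  | aaabaaab => aabaaab => abaaab => baaab => aaab => aab => ab => b
  | baabbbabb => aabbbabb => ababb => babb => abb => ε

ab->b; abb->; ba->a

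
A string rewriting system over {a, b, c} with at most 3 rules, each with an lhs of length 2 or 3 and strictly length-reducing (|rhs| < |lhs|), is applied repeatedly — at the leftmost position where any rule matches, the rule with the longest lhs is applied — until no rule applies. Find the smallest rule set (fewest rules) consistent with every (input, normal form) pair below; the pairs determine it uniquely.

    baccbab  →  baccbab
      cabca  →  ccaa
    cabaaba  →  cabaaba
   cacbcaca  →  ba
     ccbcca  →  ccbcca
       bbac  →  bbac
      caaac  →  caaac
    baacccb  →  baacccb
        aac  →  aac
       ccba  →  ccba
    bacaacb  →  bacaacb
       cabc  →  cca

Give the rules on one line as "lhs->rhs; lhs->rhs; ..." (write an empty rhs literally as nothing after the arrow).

abc->ca; cac->

  | baccbab
  | cabca => ccaa
  | cabaaba
  | cacbcaca => bcaca => ba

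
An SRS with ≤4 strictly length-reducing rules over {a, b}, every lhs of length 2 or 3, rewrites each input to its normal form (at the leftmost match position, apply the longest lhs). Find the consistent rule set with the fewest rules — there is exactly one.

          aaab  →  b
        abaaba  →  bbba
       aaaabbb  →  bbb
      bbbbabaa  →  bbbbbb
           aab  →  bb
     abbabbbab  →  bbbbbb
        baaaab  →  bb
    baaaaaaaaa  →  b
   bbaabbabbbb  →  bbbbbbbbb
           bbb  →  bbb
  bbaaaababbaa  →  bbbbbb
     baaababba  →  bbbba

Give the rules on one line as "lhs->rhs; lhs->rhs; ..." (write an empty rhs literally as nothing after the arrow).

aa->b; aaa->; ab->b

  | aaab => b
  | abaaba => baaba => bbba
  | aaaabbb => abbb => bbb
  | bbbbabaa => bbbbbaa => bbbbbb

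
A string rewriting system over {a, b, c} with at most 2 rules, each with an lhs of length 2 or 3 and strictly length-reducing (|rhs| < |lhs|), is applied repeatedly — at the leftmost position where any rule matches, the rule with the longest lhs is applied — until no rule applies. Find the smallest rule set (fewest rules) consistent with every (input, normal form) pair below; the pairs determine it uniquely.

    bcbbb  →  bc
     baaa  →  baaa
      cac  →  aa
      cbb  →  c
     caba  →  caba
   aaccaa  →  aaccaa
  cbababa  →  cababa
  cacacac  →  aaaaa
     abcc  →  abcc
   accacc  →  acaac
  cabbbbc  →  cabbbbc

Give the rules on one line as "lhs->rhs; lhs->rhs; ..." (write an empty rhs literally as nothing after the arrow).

  | bcbbb => bcbb => bcb => bc
  | baaa
  | cac => aa
  | cbb => cb => c

cac->aa; cb->c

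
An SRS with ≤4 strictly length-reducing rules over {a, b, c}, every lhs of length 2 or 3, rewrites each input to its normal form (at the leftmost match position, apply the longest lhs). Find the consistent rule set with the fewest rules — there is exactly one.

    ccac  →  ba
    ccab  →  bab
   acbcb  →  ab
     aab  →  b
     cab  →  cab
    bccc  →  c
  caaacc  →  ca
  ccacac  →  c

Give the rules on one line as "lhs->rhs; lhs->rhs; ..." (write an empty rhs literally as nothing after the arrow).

aa->; ac->a; bc->c; cc->b

  | ccac => bac => ba
  | ccab => bab
  | acbcb => abcb => acb => ab
  | aab => b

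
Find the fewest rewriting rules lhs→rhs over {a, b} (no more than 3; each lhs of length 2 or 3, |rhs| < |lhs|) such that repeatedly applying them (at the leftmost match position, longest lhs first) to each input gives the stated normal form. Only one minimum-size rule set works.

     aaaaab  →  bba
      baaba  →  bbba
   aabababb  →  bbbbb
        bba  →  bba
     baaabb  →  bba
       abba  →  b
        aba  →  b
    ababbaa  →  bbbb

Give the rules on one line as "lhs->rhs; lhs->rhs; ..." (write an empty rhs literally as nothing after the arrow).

aa->b; ab->a

  | aaaaab => baaab => bbab => bba
  | baaba => bbba
  | aabababb => bbababb => bbaabb => bbbbb
  | bba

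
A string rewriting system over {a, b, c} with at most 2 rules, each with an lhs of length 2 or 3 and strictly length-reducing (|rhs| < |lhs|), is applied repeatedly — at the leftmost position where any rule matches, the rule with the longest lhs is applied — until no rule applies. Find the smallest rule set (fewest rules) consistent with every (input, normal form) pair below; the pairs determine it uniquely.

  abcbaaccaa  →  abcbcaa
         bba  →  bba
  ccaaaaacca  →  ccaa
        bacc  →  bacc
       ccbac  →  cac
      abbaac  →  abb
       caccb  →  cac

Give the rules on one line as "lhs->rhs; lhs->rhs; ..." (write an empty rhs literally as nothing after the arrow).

  | abcbaaccaa => abcbcaa
  | bba
  | ccaaaaacca => ccaaaca => ccaa
  | bacc

aac->; ccb->c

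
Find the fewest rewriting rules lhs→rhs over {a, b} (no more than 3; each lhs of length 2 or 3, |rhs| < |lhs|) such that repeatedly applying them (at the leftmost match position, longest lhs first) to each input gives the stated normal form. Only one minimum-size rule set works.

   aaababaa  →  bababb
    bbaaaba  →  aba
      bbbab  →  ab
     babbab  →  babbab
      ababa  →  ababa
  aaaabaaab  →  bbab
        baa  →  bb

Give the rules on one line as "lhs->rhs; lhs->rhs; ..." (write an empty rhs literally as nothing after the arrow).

aa->b; aab->; bbb->

  | aaababaa => bababaa => bababb
  | bbaaaba => bbbaba => aba
  | bbbab => ab
  | babbab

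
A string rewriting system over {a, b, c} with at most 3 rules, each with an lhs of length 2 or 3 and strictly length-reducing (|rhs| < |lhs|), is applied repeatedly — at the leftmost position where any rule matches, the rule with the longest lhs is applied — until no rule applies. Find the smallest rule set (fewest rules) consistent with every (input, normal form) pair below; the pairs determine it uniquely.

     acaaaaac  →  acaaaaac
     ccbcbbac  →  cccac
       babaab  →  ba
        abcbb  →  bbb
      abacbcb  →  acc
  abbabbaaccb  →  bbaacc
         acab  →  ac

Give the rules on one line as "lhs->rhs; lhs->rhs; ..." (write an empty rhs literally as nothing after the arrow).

  | acaaaaac
  | ccbcbbac => cccbbac => cccbac => cccac
  | babaab => baab => ba
  | abcbb => bbb

ab->; abc->b; cb->c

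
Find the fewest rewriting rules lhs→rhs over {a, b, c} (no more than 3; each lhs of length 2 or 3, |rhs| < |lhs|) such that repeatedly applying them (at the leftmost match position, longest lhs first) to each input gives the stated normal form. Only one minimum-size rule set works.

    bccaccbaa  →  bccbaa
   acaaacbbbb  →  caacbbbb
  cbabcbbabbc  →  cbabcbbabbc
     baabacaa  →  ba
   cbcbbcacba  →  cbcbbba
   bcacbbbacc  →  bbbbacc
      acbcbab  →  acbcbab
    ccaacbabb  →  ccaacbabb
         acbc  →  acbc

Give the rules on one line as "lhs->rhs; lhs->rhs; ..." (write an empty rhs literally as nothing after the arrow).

  | bccaccbaa => bccbaa
  | acaaacbbbb => caacbbbb
  | cbabcbbabbc
  | baabacaa => bcaacaa => bcaca => ba

aab->ca; aca->c; cac->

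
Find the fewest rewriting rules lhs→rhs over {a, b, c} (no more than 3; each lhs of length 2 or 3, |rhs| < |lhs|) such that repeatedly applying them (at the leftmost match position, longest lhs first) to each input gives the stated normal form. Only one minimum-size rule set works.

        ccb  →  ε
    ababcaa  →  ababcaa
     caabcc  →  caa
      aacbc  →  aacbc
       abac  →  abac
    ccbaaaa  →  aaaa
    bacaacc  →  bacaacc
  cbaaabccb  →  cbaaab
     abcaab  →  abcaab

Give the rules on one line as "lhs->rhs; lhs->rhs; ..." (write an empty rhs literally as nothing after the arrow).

  | ccb => ε
  | ababcaa
  | caabcc => caa
  | aacbc

bcc->; ccb->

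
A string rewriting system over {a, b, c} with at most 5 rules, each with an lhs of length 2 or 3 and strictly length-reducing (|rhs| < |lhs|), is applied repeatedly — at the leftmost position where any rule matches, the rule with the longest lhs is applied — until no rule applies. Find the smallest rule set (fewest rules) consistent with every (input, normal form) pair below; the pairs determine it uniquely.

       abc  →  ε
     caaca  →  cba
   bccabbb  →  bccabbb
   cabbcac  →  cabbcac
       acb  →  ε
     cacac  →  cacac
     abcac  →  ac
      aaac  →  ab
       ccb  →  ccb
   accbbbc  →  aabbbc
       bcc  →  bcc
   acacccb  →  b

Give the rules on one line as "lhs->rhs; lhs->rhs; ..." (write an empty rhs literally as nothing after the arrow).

aac->b; abc->; acb->; acc->aa

  | abc => ε
  | caaca => cba
  | bccabbb
  | cabbcac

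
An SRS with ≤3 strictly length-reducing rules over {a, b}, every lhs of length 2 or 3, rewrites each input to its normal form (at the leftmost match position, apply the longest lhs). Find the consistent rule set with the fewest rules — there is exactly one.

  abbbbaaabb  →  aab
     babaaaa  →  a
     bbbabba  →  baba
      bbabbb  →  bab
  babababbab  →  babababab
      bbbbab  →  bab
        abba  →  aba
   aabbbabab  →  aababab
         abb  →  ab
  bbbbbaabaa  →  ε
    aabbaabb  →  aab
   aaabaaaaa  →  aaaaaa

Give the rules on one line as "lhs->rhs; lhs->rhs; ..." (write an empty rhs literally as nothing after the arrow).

  | abbbbaaabb => abbbaaabb => abbaaabb => abaaabb => aabb => aab
  | babaaaa => baaa => a
  | bbbabba => bbabba => babba => baba
  | bbabbb => babbb => babb => bab

baa->; bb->b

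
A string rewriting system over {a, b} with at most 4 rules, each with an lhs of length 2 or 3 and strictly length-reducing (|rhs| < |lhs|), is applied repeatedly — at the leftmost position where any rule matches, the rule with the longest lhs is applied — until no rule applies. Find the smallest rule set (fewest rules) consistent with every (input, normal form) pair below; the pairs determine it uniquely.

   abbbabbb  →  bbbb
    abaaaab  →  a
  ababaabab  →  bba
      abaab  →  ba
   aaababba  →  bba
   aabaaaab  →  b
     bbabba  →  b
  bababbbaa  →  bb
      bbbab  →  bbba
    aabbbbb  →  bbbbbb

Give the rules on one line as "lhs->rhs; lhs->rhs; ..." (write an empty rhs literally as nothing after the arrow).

  | abbbabbb => abbabbb => ababbb => aabbb => bbbb
  | abaaaab => aaaaab => baaab => ab => a
  | ababaabab => aabaabab => bbaabab => bbab => bba
  | abaab => aaab => bab => ba

aa->b; ab->a; baa->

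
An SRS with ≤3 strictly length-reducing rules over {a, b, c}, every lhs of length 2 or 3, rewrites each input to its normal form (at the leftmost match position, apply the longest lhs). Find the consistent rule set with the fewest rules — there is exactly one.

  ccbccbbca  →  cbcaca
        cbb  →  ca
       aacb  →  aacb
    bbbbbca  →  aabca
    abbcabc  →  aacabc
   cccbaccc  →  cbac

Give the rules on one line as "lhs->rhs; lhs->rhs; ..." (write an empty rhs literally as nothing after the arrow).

  | ccbccbbca => cbccbbca => cbcbbca => cbcaca
  | cbb => ca
  | aacb
  | bbbbbca => abbbca => aabca

bb->a; cc->c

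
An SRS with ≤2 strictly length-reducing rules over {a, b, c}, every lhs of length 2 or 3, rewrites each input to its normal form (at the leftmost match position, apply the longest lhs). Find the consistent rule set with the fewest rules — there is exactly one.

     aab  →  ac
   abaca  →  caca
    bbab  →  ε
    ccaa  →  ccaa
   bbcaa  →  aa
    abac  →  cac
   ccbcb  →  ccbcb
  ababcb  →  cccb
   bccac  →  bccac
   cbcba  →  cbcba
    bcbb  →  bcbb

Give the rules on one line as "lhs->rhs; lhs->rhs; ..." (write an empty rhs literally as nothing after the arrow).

  | aab => ac
  | abaca => caca
  | bbab => bbc => ε
  | ccaa

ab->c; bbc->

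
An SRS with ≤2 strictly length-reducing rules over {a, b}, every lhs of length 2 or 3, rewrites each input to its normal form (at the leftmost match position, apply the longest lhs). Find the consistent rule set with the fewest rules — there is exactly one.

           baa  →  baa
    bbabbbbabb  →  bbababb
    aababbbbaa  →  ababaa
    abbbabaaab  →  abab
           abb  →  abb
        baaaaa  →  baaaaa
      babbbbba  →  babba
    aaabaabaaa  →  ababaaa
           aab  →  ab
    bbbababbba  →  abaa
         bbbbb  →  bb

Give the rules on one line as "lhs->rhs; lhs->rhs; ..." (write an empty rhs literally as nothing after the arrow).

aab->ab; bbb->

  | baa
  | bbabbbbabb => bbababb
  | aababbbbaa => ababbbbaa => ababaa
  | abbbabaaab => aabaaab => abaaab => abaab => abab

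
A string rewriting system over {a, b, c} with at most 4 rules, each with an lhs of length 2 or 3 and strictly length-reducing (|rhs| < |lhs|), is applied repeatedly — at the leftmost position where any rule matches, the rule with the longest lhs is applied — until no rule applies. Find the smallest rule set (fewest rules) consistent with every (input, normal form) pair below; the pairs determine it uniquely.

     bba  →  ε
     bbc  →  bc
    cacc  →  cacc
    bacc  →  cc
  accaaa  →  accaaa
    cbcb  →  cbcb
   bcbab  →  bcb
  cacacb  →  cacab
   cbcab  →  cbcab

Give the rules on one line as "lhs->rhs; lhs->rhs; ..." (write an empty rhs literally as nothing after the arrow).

acb->ab; ba->; bb->b

  | bba => ba => ε
  | bbc => bc
  | cacc
  | bacc => cc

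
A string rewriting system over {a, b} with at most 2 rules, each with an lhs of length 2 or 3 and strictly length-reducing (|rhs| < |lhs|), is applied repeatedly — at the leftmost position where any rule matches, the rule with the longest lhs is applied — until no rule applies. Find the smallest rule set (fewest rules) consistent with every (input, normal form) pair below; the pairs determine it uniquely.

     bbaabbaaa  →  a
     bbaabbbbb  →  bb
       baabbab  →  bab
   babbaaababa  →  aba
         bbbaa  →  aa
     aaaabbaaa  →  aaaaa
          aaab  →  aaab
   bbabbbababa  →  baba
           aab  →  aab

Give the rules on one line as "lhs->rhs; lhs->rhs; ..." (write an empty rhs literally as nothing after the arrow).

  | bbaabbaaa => bbbbbaaa => bbaaa => bbba => a
  | bbaabbbbb => bbbbbbbb => bbbbb => bb
  | baabbab => bbbbab => bab
  | babbaaababa => babbbababa => baababa => bbbaba => aba

baa->bb; bbb->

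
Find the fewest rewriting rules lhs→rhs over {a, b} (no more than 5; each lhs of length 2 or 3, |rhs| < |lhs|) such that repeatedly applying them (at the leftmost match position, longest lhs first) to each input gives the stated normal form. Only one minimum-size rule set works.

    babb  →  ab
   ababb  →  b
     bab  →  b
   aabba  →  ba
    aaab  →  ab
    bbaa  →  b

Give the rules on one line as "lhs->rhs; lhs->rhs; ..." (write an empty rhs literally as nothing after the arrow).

  | babb => bbb => ab
  | ababb => abbb => aab => b
  | bab => bb => b
  | aabba => bba => ba

aa->; bab->bb; bb->b; bbb->ab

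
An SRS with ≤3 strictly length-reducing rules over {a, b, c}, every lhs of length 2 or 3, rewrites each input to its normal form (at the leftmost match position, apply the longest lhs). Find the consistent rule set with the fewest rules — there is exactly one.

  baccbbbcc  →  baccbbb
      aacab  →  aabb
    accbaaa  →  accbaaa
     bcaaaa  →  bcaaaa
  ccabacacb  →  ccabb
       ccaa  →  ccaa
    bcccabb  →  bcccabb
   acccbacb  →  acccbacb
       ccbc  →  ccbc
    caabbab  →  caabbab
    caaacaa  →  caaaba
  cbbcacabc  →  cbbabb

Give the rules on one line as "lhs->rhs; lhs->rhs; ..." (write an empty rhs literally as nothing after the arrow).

  | baccbbbcc => baccbbbc => baccbbb
  | aacab => aabb
  | accbaaa
  | bcaaaa

abc->; aca->ab; bbc->bb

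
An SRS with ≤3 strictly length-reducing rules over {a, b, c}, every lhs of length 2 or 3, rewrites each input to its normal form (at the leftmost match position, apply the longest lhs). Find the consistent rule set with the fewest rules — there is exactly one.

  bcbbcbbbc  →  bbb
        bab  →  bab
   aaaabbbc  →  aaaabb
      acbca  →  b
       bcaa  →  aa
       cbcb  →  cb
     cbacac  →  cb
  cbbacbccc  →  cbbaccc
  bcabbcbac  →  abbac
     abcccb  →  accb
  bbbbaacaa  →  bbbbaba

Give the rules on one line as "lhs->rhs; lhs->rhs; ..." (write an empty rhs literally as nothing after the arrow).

  | bcbbcbbbc => bbcbbbc => bbbbc => bbb
  | bab
  | aaaabbbc => aaaabb
  | acbca => aca => b

aca->b; bc->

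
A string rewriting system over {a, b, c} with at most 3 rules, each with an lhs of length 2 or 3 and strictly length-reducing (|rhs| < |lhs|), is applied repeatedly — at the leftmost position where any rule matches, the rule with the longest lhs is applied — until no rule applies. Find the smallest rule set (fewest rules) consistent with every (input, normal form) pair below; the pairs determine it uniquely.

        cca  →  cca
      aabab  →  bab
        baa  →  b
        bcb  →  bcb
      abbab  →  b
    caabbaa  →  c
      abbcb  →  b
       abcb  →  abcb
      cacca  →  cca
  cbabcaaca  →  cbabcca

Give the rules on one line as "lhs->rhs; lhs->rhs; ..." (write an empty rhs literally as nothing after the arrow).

  | cca
  | aabab => bab
  | baa => b
  | bcb

aa->; ac->; bb->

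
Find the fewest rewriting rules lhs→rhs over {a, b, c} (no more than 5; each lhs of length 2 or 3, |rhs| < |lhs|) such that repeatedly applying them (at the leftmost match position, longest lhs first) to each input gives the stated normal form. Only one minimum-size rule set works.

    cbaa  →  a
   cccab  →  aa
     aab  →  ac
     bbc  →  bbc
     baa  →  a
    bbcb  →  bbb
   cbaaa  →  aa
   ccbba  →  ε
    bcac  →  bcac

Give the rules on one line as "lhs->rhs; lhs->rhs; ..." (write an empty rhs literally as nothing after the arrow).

ab->c; ba->; cb->b; cc->a

  | cbaa => baa => a
  | cccab => acab => acc => aa
  | aab => ac
  | bbc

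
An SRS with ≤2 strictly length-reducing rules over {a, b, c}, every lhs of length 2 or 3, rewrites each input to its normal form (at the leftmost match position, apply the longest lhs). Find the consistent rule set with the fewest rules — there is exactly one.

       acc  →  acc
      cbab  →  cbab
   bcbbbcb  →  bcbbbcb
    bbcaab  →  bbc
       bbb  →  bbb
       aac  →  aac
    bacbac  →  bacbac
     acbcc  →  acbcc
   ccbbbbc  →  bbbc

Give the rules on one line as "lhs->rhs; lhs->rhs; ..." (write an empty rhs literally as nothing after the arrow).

aab->; ccb->

  | acc
  | cbab
  | bcbbbcb
  | bbcaab => bbc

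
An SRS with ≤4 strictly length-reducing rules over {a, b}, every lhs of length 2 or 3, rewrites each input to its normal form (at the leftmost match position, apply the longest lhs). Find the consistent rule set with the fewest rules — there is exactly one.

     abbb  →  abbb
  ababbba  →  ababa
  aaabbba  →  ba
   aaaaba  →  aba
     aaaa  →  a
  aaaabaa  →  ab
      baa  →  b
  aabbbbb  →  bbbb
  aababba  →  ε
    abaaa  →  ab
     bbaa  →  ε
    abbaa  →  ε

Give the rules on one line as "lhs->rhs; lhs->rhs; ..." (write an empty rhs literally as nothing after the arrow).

  | abbb
  | ababbba => ababa
  | aaabbba => bbba => ba
  | aaaaba => aba

aa->; aaa->; aab->; bba->a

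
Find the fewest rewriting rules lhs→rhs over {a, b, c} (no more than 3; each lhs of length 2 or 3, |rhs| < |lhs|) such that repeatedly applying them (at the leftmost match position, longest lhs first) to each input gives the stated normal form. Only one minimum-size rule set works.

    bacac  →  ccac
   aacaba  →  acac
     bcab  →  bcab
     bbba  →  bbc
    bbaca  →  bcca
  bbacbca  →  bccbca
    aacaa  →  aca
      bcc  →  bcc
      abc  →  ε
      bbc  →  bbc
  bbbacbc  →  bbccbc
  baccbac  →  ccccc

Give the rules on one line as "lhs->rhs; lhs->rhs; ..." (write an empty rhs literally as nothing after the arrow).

  | bacac => ccac
  | aacaba => acaba => acac
  | bcab
  | bbba => bbc

aa->a; abc->; ba->c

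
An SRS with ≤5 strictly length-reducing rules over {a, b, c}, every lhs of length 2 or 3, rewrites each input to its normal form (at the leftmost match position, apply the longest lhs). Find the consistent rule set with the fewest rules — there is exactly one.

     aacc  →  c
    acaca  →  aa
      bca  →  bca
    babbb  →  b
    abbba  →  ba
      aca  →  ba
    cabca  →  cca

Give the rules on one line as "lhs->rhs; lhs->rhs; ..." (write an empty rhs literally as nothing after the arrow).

  | aacc => abc => c
  | acaca => baca => aa
  | bca
  | babbb => bbb => bb => b

ab->; ac->b; bac->a; bb->b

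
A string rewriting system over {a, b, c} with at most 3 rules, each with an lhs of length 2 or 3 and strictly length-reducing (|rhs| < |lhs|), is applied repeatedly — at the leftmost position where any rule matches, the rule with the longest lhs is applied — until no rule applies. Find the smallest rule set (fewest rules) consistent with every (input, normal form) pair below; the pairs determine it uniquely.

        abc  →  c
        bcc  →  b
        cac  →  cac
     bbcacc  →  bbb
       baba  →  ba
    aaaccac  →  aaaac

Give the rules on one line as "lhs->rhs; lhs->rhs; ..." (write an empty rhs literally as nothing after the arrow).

ab->; bca->bb; cc->

  | abc => c
  | bcc => b
  | cac
  | bbcacc => bbbcc => bbb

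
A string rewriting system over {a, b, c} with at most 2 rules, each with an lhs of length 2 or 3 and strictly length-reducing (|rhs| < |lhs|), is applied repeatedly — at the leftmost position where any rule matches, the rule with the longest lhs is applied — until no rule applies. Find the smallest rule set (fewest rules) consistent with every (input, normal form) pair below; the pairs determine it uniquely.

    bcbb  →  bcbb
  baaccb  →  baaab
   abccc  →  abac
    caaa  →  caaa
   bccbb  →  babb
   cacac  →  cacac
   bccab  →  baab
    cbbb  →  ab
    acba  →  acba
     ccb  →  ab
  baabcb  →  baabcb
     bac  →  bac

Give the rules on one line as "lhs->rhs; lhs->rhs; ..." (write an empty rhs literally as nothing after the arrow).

bbb->cb; cc->a

  | bcbb
  | baaccb => baaab
  | abccc => abac
  | caaa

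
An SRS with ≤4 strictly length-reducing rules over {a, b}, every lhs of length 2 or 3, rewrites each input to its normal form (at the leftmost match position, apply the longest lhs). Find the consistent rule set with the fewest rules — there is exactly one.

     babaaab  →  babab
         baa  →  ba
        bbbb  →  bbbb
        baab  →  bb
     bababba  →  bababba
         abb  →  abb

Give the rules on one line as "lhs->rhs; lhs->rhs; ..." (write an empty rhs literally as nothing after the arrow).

aa->a; aaa->a; aab->b

  | babaaab => babab
  | baa => ba
  | bbbb
  | baab => bb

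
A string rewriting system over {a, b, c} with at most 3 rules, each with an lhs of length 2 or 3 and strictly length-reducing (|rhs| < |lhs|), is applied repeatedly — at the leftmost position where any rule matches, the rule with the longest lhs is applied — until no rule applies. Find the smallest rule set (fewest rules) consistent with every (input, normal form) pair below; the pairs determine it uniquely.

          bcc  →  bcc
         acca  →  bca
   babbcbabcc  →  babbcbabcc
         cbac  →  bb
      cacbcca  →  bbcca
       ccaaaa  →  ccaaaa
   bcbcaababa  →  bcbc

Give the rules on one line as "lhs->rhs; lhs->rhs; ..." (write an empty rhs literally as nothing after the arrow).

  | bcc
  | acca => bca
  | babbcbabcc
  | cbac => cbb => bb

aba->; ac->b; cbb->bb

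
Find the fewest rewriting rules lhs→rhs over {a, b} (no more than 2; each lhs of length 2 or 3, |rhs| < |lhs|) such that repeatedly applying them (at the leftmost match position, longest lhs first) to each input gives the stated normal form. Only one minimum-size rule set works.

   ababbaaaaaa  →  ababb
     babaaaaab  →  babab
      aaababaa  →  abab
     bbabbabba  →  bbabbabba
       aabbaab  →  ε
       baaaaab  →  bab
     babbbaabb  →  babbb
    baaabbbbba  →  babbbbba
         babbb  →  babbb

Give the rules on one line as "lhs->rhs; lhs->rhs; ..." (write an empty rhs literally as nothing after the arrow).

aa->; aab->aa

  | ababbaaaaaa => ababbaaaa => ababbaa => ababb
  | babaaaaab => babaaab => babab
  | aaababaa => ababaa => abab
  | bbabbabba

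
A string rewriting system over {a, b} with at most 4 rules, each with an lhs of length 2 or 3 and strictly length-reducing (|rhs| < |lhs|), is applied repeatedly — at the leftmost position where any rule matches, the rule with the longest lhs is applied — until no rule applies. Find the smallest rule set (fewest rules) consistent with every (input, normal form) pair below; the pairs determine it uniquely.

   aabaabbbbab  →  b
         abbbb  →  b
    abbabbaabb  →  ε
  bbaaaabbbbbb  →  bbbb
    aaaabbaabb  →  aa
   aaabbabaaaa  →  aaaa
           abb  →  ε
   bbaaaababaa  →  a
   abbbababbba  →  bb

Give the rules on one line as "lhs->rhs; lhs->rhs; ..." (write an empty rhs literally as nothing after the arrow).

  | aabaabbbbab => aabbbbab => ababbab => bbab => b
  | abbbb => babb => b
  | abbabbaabb => baabbaabb => abbaabb => baaabb => aabb => aba => ε
  | bbaaaabbbbbb => baaabbbbbb => aabbbbbb => ababbbb => bbbb

aba->; abb->ba; ba->; bab->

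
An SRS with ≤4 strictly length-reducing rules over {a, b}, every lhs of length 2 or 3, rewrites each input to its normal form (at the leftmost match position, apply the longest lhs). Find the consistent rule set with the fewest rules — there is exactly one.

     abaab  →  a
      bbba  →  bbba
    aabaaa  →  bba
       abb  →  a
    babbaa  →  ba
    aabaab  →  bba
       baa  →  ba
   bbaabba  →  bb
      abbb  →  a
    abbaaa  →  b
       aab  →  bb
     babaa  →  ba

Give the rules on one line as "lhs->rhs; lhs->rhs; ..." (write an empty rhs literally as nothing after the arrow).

  | abaab => ab => a
  | bbba
  | aabaaa => bbaaa => bbaa => bba
  | abb => ab => a

aa->b; ab->a; aba->; baa->ba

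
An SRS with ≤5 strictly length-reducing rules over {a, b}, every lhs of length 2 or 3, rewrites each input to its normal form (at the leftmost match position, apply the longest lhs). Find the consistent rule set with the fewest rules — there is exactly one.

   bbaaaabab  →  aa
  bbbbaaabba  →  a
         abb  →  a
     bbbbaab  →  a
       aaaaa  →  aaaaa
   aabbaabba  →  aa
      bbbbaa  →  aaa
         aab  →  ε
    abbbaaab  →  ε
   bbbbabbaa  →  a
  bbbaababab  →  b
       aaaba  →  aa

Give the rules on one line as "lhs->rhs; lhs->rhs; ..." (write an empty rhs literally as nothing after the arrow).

aab->; ab->b; ba->; bb->a

  | bbaaaabab => aaaaabab => aaaab => aa
  | bbbbaaabba => abbaaabba => bbaaabba => aaaabba => aaba => a
  | abb => bb => a
  | bbbbaab => abbaab => bbaab => aaab => a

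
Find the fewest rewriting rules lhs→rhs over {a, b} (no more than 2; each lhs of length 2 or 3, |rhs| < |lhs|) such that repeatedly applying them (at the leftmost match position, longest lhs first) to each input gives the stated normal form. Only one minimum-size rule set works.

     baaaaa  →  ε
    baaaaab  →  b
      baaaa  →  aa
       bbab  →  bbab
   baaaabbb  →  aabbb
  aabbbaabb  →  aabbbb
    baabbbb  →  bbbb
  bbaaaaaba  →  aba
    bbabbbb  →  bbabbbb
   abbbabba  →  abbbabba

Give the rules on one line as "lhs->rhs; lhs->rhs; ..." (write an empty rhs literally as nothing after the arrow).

aaa->; baa->

  | baaaaa => aaa => ε
  | baaaaab => aaab => b
  | baaaa => aa
  | bbab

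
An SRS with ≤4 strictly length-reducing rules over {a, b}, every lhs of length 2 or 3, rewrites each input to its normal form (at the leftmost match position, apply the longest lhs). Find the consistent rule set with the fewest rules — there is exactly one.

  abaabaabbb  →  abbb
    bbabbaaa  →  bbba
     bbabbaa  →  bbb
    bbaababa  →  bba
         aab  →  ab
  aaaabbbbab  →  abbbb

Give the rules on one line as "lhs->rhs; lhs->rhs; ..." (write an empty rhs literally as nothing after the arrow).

  | abaabaabbb => ababaabbb => abaabbb => ababbb => abbb
  | bbabbaaa => bbbaaa => bbba
  | bbabbaa => bbbaa => bbb
  | bbaababa => bbababa => bbaba => bba

aa->; aab->ab; bab->b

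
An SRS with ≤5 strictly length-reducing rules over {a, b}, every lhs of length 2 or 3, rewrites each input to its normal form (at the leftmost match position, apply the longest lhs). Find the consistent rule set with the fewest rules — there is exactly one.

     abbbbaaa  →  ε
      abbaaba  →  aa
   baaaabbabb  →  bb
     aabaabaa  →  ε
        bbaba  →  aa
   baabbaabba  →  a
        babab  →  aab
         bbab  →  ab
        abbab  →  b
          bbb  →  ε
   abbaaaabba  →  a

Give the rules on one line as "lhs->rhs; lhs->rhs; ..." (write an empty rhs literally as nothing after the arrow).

aaa->; abb->aa; ba->a; bbb->

  | abbbbaaa => aabbaaa => aaaaaa => aaa => ε
  | abbaaba => aaaaba => aba => aa
  | baaaabbabb => aaaabbabb => abbabb => aaabb => bb
  | aabaabaa => aaaabaa => abaa => aaa => ε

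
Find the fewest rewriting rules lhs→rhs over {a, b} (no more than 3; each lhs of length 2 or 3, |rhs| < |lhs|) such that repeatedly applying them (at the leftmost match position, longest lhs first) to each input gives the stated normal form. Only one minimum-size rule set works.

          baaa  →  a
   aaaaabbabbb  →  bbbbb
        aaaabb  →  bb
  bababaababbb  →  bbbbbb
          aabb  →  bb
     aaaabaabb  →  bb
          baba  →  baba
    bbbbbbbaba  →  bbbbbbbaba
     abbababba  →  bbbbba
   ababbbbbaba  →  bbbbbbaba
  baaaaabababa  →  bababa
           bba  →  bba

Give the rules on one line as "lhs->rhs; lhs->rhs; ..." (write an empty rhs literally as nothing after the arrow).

aaa->; abb->bb; baa->

  | baaa => a
  | aaaaabbabbb => aabbabbb => abbabbb => bbabbb => bbbbb
  | aaaabb => abb => bb
  | bababaababbb => babababbb => bababbbb => babbbbb => bbbbbb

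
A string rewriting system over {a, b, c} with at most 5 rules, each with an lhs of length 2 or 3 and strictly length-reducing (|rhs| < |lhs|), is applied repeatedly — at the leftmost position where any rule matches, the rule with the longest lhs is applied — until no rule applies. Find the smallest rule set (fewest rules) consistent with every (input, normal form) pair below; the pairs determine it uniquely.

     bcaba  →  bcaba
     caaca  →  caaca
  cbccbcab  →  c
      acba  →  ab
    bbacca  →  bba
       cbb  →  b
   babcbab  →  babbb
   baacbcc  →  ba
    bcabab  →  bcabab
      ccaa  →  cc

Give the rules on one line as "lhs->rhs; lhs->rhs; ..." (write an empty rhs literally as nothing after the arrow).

  | bcaba
  | caaca
  | cbccbcab => ccbcab => ccab => ccb => c
  | acba => ab

acc->; cb->; cba->b; cca->cc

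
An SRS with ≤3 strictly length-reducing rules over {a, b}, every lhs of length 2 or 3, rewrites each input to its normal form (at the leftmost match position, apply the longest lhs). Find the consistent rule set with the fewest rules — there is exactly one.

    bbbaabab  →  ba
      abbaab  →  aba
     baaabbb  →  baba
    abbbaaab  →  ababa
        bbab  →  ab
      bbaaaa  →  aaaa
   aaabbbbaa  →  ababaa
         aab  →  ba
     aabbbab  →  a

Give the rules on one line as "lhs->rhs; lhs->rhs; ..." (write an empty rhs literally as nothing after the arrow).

aab->ba; bb->

  | bbbaabab => baabab => bbaab => aab => ba
  | abbaab => aaab => aba
  | baaabbb => bababb => baba
  | abbbaaab => abaaab => ababa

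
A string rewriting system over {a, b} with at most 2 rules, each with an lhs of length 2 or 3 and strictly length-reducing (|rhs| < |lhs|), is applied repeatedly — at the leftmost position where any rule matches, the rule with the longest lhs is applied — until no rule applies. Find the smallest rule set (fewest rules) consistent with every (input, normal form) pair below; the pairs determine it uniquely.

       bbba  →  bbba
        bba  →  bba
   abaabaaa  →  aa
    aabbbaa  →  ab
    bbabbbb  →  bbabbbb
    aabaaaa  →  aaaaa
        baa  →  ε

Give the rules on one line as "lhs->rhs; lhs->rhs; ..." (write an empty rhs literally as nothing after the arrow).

  | bbba
  | bba
  | abaabaaa => abaaa => aa
  | aabbbaa => abbaa => ab

aab->a; baa->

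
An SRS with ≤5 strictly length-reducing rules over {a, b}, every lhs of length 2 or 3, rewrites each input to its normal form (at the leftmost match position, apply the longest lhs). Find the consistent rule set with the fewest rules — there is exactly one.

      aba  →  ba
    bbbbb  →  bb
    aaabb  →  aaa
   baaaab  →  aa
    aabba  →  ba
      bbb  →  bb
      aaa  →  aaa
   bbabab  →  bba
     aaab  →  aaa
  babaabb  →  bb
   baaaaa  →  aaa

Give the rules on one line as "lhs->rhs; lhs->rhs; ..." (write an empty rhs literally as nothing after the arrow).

ab->a; aba->ba; baa->; bbb->bb

  | aba => ba
  | bbbbb => bbbb => bbb => bb
  | aaabb => aaab => aaa
  | baaaab => aab => aa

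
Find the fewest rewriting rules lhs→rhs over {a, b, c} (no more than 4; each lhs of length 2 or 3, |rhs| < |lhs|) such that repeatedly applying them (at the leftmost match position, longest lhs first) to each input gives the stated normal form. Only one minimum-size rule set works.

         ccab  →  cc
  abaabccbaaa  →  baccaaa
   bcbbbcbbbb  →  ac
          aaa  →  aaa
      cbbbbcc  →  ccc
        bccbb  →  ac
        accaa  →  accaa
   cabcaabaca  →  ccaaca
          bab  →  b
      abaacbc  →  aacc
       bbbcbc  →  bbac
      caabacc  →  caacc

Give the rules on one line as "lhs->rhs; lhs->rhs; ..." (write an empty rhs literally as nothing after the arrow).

aab->ba; ab->; bcc->ac; cb->c

  | ccab => cc
  | abaabccbaaa => aabccbaaa => baccbaaa => baccaaa
  | bcbbbcbbbb => bcbbcbbbb => bcbcbbbb => bccbbbb => acbbbb => acbbb => acbb => acb => ac
  | aaa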